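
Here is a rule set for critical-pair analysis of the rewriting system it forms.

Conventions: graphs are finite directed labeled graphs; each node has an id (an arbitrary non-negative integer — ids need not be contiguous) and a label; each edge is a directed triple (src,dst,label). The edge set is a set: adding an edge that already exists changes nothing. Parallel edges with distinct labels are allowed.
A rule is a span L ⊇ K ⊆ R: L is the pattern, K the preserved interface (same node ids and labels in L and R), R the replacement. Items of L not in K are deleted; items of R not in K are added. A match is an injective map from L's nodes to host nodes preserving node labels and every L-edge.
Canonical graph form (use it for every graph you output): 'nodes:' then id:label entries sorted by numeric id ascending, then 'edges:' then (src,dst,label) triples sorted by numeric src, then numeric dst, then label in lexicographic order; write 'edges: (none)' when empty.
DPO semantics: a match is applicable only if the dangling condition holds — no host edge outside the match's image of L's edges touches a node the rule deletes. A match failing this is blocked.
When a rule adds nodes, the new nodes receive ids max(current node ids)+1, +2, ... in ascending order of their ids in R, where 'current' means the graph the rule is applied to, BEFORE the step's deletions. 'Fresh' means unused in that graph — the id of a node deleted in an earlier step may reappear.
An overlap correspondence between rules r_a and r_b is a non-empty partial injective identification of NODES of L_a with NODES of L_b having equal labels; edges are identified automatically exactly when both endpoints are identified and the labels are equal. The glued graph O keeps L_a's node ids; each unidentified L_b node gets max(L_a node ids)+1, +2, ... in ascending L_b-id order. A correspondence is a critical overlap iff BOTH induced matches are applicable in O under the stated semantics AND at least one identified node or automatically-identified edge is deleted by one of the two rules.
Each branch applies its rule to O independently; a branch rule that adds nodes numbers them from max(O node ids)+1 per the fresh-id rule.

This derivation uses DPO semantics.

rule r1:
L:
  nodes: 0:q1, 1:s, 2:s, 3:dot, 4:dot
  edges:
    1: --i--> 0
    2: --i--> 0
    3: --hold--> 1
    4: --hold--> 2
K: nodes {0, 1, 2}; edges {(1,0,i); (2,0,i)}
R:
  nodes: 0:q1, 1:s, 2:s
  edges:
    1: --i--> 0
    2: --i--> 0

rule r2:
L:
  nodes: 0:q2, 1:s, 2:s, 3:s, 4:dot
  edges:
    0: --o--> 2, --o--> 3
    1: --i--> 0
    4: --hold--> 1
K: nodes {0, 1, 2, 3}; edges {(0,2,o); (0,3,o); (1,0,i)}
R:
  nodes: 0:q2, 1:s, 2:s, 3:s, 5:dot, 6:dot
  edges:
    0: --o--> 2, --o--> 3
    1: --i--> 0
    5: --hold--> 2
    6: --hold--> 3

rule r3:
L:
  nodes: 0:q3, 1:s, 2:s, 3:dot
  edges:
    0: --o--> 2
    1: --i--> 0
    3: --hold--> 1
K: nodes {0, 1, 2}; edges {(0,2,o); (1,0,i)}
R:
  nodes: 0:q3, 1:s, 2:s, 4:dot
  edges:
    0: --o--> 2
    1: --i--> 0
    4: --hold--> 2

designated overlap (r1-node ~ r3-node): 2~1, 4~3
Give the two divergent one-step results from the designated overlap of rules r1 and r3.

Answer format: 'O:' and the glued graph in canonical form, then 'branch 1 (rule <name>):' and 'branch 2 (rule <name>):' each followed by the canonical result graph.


O:
nodes: 0:q1, 1:s, 2:s, 3:dot, 4:dot, 5:q3, 6:s
edges: (1,0,i); (2,0,i); (2,5,i); (3,1,hold); (4,2,hold); (5,6,o)
branch 1 (rule r1):
nodes: 0:q1, 1:s, 2:s, 5:q3, 6:s
edges: (1,0,i); (2,0,i); (2,5,i); (5,6,o)
branch 2 (rule r3):
nodes: 0:q1, 1:s, 2:s, 3:dot, 5:q3, 6:s, 7:dot
edges: (1,0,i); (2,0,i); (2,5,i); (3,1,hold); (5,6,o); (7,6,hold)


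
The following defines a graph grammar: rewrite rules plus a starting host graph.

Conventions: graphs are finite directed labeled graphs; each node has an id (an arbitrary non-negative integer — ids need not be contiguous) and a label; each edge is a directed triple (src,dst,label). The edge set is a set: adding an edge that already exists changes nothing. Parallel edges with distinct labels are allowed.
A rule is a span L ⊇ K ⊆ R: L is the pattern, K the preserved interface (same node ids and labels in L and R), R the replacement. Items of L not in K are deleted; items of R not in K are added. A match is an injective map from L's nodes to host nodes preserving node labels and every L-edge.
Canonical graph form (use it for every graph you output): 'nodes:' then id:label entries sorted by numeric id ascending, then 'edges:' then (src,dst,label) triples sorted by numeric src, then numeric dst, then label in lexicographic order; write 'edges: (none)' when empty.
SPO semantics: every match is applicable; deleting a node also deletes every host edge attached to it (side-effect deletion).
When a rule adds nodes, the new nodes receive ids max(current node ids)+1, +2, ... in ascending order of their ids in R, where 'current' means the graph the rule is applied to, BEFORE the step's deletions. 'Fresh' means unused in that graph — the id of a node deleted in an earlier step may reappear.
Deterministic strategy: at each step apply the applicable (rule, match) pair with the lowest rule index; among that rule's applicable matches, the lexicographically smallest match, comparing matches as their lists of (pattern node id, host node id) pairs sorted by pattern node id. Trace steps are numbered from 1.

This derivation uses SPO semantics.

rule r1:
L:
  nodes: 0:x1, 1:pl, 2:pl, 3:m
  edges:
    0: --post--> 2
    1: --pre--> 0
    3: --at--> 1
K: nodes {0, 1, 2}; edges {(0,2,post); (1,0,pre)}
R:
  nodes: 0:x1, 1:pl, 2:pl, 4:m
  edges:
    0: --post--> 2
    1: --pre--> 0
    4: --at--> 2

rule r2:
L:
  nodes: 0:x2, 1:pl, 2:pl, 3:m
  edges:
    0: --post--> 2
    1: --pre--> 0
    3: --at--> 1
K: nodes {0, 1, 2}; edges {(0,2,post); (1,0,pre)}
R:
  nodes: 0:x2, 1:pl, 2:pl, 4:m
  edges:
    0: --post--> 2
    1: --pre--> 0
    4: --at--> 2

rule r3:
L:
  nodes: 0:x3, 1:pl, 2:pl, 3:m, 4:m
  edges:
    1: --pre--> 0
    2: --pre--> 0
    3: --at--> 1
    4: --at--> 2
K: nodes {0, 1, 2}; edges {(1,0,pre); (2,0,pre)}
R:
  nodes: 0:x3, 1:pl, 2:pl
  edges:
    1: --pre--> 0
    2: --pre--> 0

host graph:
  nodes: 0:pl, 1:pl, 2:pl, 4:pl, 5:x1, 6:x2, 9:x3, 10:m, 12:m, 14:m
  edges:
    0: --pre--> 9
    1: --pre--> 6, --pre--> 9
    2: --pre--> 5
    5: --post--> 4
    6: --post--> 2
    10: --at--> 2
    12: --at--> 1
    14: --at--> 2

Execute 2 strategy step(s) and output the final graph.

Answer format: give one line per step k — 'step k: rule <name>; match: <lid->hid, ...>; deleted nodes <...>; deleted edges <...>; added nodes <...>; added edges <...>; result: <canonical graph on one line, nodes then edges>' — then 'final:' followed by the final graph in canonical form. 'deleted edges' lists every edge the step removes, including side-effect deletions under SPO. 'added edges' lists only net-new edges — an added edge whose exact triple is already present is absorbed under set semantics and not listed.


step 1: rule r1; match: 0->5, 1->2, 2->4, 3->10; deleted nodes 10; deleted edges (10,2,at); added nodes 15; added edges (15,4,at); result: nodes: 0:pl, 1:pl, 2:pl, 4:pl, 5:x1, 6:x2, 9:x3, 12:m, 14:m, 15:m edges: (0,9,pre); (1,6,pre); (1,9,pre); (2,5,pre); (5,4,post); (6,2,post); (12,1,at); (14,2,at); (15,4,at)
step 2: rule r1; match: 0->5, 1->2, 2->4, 3->14; deleted nodes 14; deleted edges (14,2,at); added nodes 16; added edges (16,4,at); result: nodes: 0:pl, 1:pl, 2:pl, 4:pl, 5:x1, 6:x2, 9:x3, 12:m, 15:m, 16:m edges: (0,9,pre); (1,6,pre); (1,9,pre); (2,5,pre); (5,4,post); (6,2,post); (12,1,at); (15,4,at); (16,4,at)
final:
nodes: 0:pl, 1:pl, 2:pl, 4:pl, 5:x1, 6:x2, 9:x3, 12:m, 15:m, 16:m
edges: (0,9,pre); (1,6,pre); (1,9,pre); (2,5,pre); (5,4,post); (6,2,post); (12,1,at); (15,4,at); (16,4,at)


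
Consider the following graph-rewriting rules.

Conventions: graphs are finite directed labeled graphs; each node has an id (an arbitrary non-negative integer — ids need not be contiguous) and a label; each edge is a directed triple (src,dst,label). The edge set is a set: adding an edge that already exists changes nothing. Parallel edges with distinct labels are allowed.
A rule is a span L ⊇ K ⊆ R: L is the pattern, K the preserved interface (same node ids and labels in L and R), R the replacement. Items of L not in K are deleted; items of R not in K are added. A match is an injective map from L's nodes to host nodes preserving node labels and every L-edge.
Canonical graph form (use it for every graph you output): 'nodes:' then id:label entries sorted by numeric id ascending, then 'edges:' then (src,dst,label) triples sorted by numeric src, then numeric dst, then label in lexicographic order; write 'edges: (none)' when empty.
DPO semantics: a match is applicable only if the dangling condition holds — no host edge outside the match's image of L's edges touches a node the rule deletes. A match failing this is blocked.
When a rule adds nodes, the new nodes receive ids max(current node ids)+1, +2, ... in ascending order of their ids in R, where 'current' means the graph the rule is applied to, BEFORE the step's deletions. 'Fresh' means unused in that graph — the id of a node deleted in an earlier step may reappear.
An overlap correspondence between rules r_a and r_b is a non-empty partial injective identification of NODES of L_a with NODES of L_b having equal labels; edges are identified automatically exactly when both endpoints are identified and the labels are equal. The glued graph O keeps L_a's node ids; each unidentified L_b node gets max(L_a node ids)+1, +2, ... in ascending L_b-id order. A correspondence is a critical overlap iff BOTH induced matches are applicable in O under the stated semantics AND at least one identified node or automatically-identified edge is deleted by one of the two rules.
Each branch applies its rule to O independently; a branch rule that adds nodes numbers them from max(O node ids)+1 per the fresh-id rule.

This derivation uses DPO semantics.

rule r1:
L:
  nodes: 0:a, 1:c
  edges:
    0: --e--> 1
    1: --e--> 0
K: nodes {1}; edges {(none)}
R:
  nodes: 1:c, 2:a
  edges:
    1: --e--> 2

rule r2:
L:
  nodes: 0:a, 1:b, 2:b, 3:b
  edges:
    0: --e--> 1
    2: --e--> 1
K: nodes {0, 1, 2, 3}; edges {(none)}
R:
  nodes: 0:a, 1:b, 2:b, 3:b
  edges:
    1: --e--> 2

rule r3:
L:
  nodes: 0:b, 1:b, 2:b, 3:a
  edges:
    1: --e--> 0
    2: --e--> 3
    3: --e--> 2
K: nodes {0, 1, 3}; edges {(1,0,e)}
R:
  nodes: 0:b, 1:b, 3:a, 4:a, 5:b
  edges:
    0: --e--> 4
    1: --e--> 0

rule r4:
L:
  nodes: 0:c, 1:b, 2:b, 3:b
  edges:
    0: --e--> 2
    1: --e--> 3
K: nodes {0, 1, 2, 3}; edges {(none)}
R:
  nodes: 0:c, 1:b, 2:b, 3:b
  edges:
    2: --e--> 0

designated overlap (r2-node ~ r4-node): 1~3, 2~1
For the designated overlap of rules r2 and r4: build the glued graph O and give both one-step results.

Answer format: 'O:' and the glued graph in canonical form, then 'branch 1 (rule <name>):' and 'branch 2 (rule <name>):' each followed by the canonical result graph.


O:
nodes: 0:a, 1:b, 2:b, 3:b, 4:c, 5:b
edges: (0,1,e); (2,1,e); (4,5,e)
branch 1 (rule r2):
nodes: 0:a, 1:b, 2:b, 3:b, 4:c, 5:b
edges: (1,2,e); (4,5,e)
branch 2 (rule r4):
nodes: 0:a, 1:b, 2:b, 3:b, 4:c, 5:b
edges: (0,1,e); (5,4,e)


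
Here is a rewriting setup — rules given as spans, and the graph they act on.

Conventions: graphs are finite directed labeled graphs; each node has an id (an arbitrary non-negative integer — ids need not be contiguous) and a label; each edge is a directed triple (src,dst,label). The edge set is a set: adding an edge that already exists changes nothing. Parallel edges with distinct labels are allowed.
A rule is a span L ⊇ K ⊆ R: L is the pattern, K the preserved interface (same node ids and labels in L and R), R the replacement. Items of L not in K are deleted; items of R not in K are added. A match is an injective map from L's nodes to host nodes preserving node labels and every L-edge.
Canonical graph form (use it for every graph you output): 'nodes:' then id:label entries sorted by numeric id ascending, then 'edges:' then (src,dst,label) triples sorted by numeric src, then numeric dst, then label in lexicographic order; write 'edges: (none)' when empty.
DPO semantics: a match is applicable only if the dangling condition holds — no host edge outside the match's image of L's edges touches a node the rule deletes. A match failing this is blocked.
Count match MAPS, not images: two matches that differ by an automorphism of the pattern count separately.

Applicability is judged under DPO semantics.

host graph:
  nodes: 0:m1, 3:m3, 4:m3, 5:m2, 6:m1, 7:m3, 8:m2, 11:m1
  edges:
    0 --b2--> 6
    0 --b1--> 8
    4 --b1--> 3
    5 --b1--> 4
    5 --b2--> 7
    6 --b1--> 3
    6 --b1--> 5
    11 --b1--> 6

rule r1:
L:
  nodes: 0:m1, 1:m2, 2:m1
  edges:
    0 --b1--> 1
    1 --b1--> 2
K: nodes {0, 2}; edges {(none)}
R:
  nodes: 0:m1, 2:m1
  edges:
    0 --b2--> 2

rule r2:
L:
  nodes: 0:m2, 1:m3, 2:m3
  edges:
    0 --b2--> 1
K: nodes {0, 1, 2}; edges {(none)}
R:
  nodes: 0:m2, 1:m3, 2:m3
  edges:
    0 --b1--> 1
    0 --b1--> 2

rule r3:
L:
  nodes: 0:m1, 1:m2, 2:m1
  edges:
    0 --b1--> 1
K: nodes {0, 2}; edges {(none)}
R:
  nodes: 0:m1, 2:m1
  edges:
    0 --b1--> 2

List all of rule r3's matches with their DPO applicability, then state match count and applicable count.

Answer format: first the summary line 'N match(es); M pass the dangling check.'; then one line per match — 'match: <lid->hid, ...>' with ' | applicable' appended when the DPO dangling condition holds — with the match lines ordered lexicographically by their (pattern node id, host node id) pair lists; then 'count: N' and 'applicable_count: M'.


4 match(es); 2 pass the dangling check.
match: 0->0, 1->8, 2->6 | applicable
match: 0->0, 1->8, 2->11 | applicable
match: 0->6, 1->5, 2->0
match: 0->6, 1->5, 2->11
count: 4
applicable_count: 2


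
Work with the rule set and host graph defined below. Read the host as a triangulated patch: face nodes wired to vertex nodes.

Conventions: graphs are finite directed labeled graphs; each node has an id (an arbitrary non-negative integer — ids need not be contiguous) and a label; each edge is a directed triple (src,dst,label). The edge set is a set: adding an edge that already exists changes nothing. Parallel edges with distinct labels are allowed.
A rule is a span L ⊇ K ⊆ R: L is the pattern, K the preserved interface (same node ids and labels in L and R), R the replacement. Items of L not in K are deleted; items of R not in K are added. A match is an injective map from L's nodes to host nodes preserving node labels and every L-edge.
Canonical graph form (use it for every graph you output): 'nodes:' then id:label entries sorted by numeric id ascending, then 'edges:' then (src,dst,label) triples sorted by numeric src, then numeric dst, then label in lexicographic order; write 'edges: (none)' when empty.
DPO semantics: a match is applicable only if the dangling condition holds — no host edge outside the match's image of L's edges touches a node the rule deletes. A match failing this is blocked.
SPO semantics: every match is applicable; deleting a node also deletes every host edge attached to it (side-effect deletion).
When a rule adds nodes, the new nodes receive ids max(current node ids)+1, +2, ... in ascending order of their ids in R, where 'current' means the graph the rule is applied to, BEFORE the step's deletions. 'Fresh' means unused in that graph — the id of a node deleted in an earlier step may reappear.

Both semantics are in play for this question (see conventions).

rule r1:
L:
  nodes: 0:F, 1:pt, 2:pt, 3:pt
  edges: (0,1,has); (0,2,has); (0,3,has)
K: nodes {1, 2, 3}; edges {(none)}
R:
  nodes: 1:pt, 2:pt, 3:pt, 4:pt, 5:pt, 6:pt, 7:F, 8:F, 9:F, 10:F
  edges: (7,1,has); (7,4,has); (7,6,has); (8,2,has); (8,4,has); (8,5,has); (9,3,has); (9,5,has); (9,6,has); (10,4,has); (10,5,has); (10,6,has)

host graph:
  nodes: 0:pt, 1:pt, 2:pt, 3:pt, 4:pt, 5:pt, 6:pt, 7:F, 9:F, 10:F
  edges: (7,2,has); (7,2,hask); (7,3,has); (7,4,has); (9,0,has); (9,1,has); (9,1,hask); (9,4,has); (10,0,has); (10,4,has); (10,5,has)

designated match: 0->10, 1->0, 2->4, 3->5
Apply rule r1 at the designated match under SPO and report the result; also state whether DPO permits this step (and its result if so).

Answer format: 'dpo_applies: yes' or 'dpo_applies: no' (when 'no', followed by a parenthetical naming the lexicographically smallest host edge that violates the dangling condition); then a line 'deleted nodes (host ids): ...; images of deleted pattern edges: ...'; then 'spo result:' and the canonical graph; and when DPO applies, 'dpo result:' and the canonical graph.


dpo_applies: yes
deleted nodes (host ids): 10; images of deleted pattern edges: (10,0,has); (10,4,has); (10,5,has)
spo result:
nodes: 0:pt, 1:pt, 2:pt, 3:pt, 4:pt, 5:pt, 6:pt, 7:F, 9:F, 11:pt, 12:pt, 13:pt, 14:F, 15:F, 16:F, 17:F
edges: (7,2,has); (7,2,hask); (7,3,has); (7,4,has); (9,0,has); (9,1,has); (9,1,hask); (9,4,has); (14,0,has); (14,11,has); (14,13,has); (15,4,has); (15,11,has); (15,12,has); (16,5,has); (16,12,has); (16,13,has); (17,11,has); (17,12,has); (17,13,has)
dpo result:
nodes: 0:pt, 1:pt, 2:pt, 3:pt, 4:pt, 5:pt, 6:pt, 7:F, 9:F, 11:pt, 12:pt, 13:pt, 14:F, 15:F, 16:F, 17:F
edges: (7,2,has); (7,2,hask); (7,3,has); (7,4,has); (9,0,has); (9,1,has); (9,1,hask); (9,4,has); (14,0,has); (14,11,has); (14,13,has); (15,4,has); (15,11,has); (15,12,has); (16,5,has); (16,12,has); (16,13,has); (17,11,has); (17,12,has); (17,13,has)


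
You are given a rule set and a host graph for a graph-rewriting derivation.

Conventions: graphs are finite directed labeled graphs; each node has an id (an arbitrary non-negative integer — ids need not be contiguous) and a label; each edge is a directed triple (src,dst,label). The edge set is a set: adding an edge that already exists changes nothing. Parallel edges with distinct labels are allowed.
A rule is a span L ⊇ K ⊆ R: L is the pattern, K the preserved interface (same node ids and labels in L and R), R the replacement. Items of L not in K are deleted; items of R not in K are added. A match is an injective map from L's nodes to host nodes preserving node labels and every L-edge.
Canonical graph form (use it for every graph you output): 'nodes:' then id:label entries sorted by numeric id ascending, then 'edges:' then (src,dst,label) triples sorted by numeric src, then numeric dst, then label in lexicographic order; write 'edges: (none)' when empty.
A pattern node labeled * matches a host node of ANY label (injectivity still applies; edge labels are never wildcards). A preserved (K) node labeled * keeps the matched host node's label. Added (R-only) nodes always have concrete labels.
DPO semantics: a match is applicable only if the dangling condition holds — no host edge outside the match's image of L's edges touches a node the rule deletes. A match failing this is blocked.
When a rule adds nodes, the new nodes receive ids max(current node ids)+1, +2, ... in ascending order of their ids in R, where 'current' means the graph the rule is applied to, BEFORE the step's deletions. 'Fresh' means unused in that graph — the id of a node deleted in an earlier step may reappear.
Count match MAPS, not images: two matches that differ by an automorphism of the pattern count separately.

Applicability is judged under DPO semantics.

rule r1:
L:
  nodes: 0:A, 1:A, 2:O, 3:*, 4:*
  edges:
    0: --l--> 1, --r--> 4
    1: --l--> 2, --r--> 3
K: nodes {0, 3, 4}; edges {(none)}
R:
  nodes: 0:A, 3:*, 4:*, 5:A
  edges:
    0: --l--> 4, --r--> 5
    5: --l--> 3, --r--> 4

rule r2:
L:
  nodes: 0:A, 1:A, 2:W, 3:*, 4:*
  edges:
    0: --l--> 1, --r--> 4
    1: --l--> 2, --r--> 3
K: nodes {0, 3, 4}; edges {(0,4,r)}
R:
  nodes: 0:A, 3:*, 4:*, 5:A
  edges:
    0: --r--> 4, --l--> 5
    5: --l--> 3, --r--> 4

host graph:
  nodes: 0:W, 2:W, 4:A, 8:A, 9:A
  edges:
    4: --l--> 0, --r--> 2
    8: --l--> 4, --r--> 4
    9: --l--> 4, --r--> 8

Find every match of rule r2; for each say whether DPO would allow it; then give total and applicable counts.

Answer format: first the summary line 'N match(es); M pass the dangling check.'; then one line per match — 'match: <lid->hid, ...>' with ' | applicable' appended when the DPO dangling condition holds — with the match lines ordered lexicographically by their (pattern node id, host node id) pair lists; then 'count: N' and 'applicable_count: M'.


1 match(es); 0 pass the dangling check.
match: 0->9, 1->4, 2->0, 3->2, 4->8
count: 1
applicable_count: 0


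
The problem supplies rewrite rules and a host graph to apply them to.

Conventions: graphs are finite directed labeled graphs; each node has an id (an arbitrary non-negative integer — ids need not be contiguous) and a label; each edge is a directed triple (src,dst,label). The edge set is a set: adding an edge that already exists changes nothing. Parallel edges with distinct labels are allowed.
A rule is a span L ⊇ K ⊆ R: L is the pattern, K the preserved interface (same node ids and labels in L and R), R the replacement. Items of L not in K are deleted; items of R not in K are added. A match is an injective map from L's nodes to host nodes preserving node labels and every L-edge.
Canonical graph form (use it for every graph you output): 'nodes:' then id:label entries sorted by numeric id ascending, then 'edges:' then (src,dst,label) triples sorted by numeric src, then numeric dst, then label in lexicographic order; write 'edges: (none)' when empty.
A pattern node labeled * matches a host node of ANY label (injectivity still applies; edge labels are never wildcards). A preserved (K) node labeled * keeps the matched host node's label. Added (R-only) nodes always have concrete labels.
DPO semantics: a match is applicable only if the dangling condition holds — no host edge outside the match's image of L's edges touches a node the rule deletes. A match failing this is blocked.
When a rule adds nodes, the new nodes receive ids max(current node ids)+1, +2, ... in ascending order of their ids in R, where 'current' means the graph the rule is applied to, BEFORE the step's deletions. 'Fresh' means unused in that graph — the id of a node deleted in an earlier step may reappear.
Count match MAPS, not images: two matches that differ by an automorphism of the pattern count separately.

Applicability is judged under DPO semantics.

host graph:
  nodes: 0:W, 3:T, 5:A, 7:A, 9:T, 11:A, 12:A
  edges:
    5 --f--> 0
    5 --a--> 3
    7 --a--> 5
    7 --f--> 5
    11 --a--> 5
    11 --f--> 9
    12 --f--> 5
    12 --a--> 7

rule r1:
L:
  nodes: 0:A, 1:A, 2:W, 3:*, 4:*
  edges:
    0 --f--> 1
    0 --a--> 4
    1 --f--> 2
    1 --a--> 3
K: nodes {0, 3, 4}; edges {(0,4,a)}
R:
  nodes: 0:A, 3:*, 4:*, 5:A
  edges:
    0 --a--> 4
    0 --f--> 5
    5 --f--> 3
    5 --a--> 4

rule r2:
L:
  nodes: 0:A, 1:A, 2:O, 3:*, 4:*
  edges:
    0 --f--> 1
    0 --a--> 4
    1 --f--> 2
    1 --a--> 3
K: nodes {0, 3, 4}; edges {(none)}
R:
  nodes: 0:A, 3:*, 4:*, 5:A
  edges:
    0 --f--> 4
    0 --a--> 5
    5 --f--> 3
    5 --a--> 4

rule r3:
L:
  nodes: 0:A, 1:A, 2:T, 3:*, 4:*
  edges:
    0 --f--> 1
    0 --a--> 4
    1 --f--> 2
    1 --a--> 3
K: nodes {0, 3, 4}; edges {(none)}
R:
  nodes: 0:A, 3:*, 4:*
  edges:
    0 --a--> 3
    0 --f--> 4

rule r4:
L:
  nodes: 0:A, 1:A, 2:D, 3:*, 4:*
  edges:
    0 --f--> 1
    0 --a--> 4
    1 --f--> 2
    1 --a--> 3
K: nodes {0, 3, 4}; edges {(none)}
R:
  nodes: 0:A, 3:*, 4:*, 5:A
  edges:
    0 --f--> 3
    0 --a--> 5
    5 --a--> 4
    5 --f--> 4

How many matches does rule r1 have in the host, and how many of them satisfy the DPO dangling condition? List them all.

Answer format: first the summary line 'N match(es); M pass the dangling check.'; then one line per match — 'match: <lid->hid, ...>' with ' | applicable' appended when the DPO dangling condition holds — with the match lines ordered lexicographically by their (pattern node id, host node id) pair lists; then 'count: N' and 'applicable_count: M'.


1 match(es); 0 pass the dangling check.
match: 0->12, 1->5, 2->0, 3->3, 4->7
count: 1
applicable_count: 0


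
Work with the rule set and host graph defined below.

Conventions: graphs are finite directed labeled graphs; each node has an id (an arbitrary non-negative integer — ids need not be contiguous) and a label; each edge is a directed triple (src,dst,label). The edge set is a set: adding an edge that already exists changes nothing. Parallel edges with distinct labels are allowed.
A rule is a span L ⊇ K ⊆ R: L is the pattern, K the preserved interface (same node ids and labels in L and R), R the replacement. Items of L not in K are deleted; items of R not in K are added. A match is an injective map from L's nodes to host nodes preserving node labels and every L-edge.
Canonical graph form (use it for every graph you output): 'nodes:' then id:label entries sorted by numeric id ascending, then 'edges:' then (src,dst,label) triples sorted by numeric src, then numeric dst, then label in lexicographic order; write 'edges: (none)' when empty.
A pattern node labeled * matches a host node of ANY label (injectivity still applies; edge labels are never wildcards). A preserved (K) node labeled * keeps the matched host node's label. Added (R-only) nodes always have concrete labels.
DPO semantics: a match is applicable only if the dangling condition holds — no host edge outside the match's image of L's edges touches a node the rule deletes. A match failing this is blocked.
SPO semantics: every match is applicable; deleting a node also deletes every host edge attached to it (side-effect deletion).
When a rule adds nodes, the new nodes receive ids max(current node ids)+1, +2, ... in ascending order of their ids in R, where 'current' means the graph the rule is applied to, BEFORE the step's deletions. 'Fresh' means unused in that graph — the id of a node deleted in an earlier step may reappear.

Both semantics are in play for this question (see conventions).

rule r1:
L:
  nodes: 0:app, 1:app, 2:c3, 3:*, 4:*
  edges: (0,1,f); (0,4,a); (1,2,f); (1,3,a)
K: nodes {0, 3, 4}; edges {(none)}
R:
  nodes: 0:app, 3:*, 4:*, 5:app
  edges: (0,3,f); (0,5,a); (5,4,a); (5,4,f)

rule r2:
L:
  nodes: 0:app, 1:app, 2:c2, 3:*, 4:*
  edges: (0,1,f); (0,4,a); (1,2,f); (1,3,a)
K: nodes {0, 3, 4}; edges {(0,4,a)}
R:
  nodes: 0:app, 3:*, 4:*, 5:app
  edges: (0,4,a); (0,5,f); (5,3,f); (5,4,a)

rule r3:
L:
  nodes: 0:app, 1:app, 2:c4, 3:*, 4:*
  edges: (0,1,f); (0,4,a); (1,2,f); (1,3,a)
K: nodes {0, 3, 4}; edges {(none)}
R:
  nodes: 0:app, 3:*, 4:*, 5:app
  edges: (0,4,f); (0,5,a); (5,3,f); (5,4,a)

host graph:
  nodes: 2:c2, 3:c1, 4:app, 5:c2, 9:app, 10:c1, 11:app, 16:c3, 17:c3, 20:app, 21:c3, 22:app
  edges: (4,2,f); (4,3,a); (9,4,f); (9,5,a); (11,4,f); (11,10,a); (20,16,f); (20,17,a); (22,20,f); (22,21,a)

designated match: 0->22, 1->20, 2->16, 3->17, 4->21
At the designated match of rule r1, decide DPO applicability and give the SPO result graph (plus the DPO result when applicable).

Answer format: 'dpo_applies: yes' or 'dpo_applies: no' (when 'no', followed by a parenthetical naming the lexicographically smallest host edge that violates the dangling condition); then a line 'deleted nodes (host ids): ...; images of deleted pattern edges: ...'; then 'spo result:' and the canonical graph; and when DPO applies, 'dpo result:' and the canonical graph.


dpo_applies: yes
deleted nodes (host ids): 16, 20; images of deleted pattern edges: (20,16,f); (20,17,a); (22,20,f); (22,21,a)
spo result:
nodes: 2:c2, 3:c1, 4:app, 5:c2, 9:app, 10:c1, 11:app, 17:c3, 21:c3, 22:app, 23:app
edges: (4,2,f); (4,3,a); (9,4,f); (9,5,a); (11,4,f); (11,10,a); (22,17,f); (22,23,a); (23,21,a); (23,21,f)
dpo result:
nodes: 2:c2, 3:c1, 4:app, 5:c2, 9:app, 10:c1, 11:app, 17:c3, 21:c3, 22:app, 23:app
edges: (4,2,f); (4,3,a); (9,4,f); (9,5,a); (11,4,f); (11,10,a); (22,17,f); (22,23,a); (23,21,a); (23,21,f)


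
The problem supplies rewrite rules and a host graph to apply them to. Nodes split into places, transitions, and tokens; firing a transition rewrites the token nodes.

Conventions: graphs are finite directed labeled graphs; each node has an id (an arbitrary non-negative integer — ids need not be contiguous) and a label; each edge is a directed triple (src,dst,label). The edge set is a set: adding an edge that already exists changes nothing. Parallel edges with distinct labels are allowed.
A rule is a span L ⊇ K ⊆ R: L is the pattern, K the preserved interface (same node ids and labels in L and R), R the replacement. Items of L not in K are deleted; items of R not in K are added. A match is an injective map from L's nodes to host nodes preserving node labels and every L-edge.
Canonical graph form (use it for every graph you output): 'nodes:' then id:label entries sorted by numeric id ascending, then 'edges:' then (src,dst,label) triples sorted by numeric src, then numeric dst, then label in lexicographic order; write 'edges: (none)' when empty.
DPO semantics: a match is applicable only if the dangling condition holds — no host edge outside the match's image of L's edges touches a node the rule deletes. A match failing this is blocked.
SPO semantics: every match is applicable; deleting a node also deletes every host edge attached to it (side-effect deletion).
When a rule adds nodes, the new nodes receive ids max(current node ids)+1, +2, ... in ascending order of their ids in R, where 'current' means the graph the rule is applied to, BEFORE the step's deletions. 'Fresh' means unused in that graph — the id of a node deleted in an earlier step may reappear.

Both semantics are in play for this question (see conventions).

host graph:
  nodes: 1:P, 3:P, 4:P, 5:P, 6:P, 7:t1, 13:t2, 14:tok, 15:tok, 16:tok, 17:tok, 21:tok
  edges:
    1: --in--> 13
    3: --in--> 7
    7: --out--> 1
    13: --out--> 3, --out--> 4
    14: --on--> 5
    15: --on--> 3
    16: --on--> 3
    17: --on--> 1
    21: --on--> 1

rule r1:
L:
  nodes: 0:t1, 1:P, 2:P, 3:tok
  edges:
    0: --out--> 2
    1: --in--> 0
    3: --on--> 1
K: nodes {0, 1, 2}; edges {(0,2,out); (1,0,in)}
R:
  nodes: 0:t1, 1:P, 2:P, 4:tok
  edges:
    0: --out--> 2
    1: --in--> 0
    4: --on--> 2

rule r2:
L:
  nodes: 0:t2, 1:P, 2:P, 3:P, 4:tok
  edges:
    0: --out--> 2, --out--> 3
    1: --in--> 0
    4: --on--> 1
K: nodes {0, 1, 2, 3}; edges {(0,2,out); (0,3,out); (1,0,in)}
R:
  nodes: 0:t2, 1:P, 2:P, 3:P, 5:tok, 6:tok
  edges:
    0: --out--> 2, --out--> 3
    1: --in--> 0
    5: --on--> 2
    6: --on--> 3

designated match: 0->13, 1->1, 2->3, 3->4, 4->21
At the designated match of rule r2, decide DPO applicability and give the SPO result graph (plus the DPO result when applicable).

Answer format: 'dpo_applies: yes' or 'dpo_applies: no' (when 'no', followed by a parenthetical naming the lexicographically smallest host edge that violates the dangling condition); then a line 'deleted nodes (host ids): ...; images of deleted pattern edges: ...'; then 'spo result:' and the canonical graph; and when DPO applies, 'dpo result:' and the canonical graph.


dpo_applies: yes
deleted nodes (host ids): 21; images of deleted pattern edges: (21,1,on)
spo result:
nodes: 1:P, 3:P, 4:P, 5:P, 6:P, 7:t1, 13:t2, 14:tok, 15:tok, 16:tok, 17:tok, 22:tok, 23:tok
edges: (1,13,in); (3,7,in); (7,1,out); (13,3,out); (13,4,out); (14,5,on); (15,3,on); (16,3,on); (17,1,on); (22,3,on); (23,4,on)
dpo result:
nodes: 1:P, 3:P, 4:P, 5:P, 6:P, 7:t1, 13:t2, 14:tok, 15:tok, 16:tok, 17:tok, 22:tok, 23:tok
edges: (1,13,in); (3,7,in); (7,1,out); (13,3,out); (13,4,out); (14,5,on); (15,3,on); (16,3,on); (17,1,on); (22,3,on); (23,4,on)


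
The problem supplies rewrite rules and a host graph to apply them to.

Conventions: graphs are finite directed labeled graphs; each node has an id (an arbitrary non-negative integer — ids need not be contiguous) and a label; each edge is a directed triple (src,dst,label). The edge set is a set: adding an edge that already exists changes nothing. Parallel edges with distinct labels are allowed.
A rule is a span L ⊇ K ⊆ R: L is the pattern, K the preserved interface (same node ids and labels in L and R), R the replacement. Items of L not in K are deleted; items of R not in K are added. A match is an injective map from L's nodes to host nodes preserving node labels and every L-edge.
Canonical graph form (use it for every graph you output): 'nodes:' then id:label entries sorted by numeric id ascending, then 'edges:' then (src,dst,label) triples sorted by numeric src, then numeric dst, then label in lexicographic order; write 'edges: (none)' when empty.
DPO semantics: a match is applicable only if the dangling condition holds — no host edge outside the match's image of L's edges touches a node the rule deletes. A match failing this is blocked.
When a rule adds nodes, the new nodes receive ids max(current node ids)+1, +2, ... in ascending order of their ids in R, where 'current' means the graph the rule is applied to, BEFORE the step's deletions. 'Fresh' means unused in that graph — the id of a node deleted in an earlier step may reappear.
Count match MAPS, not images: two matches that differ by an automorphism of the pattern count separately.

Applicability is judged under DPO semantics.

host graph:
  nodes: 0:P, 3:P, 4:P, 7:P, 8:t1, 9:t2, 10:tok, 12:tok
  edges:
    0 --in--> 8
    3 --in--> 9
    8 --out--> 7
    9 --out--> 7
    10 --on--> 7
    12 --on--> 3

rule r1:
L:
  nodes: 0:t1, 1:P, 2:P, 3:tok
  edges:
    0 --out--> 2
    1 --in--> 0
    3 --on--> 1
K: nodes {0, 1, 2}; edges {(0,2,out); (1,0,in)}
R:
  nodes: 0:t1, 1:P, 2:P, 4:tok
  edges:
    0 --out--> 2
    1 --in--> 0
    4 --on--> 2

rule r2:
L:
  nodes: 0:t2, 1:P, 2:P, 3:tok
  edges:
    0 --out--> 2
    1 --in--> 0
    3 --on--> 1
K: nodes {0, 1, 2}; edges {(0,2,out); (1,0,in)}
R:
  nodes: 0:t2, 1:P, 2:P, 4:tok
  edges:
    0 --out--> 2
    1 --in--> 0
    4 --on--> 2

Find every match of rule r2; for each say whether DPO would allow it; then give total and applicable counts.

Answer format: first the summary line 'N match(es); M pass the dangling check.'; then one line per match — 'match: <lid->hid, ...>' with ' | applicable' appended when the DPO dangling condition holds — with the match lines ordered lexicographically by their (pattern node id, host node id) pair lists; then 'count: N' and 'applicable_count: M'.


1 match(es); 1 pass the dangling check.
match: 0->9, 1->3, 2->7, 3->12 | applicable
count: 1
applicable_count: 1


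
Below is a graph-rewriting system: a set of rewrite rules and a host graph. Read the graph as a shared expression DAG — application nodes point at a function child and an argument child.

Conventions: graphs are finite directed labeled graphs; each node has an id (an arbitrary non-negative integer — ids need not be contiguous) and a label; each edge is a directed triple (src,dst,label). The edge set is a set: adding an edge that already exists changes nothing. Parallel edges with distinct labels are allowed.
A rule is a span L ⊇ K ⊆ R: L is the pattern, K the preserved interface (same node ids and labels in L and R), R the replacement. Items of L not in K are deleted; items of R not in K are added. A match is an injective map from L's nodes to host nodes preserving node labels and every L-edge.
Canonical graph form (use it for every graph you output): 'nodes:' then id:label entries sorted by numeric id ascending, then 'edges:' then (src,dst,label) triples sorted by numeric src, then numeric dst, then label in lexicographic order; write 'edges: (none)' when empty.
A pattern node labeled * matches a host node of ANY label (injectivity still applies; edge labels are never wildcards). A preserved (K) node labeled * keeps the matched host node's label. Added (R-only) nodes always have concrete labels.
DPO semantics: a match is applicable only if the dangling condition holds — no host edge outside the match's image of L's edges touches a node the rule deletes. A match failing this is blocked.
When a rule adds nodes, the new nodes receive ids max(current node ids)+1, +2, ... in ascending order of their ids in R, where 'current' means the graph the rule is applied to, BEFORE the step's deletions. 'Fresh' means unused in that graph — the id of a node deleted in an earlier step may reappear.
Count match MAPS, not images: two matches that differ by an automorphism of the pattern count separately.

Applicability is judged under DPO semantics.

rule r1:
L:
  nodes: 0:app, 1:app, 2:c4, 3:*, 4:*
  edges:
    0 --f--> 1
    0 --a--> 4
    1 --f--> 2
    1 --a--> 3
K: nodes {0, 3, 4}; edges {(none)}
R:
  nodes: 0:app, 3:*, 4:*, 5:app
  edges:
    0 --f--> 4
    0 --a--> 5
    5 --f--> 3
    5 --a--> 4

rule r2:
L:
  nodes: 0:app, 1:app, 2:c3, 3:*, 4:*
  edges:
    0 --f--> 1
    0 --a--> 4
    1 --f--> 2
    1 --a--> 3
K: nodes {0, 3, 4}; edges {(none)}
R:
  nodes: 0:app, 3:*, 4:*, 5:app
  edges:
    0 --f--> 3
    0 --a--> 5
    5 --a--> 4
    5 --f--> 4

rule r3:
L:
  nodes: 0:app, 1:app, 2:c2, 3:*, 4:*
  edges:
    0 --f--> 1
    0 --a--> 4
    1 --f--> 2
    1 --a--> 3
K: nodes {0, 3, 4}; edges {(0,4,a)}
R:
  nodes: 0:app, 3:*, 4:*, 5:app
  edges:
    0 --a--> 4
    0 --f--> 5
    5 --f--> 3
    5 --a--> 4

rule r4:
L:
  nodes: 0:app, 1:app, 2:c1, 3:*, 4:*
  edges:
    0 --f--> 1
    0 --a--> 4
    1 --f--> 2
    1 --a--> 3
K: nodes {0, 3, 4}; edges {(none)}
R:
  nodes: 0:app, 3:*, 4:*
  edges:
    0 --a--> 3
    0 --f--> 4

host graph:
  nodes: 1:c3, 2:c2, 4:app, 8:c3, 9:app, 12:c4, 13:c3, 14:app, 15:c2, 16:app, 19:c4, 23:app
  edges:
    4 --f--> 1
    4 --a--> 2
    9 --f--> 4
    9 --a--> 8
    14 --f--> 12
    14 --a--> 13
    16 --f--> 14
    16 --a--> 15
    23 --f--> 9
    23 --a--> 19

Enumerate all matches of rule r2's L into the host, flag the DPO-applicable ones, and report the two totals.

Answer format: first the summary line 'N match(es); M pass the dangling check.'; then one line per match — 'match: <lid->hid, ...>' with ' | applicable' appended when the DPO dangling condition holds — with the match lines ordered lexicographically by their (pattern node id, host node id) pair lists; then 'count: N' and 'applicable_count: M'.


1 match(es); 1 pass the dangling check.
match: 0->9, 1->4, 2->1, 3->2, 4->8 | applicable
count: 1
applicable_count: 1


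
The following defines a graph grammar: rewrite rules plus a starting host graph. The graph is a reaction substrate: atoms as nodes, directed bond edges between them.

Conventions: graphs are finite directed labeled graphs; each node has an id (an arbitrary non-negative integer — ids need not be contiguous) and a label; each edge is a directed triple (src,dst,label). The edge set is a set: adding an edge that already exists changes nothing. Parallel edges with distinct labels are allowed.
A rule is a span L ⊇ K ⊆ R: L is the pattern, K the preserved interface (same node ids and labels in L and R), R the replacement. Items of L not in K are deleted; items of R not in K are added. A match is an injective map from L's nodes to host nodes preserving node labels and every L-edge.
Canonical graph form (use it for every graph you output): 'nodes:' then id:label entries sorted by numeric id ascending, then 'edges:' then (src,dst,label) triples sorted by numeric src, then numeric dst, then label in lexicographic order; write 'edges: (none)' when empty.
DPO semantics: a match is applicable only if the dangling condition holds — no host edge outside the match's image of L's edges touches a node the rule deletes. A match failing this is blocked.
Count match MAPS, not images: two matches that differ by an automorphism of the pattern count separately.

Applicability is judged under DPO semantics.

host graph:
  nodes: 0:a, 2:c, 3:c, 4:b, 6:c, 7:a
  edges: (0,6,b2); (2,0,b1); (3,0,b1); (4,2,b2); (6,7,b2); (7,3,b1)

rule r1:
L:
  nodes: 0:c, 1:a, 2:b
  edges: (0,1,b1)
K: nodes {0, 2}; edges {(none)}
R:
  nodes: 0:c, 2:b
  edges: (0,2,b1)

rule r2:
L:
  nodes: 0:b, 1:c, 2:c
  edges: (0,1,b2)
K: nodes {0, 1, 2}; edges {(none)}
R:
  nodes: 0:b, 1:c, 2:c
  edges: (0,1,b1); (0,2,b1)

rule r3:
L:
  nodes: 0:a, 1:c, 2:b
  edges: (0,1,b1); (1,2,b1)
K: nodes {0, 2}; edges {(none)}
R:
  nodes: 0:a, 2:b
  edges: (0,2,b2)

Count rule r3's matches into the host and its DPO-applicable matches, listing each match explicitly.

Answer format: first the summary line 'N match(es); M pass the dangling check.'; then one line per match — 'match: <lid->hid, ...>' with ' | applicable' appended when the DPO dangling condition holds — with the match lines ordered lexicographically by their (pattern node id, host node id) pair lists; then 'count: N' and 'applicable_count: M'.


0 match(es); 0 pass the dangling check.
count: 0
applicable_count: 0
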